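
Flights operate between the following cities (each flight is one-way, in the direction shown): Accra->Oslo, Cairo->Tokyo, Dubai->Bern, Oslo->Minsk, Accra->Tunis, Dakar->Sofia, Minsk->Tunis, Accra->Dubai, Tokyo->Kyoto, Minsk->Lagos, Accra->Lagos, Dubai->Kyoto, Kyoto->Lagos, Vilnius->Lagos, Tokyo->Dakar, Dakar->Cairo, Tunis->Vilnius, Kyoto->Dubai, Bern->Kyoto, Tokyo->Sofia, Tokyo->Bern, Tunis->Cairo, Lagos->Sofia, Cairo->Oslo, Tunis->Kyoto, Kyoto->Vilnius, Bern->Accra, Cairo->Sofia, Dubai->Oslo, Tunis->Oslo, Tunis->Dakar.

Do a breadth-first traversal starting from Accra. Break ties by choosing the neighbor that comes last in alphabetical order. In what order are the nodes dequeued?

Accra → Tunis → Oslo → Lagos → Dubai → Vilnius → Kyoto → Dakar → Cairo → Minsk → Sofia → Bern → Tokyo

Visit Accra; enqueue Tunis, Oslo, Lagos, Dubai → queue [Tunis, Oslo, Lagos, Dubai]
Visit Tunis; enqueue Vilnius, Kyoto, Dakar, Cairo → queue [Oslo, Lagos, Dubai, Vilnius, Kyoto, Dakar, Cairo]
Visit Oslo; enqueue Minsk → queue [Lagos, Dubai, Vilnius, Kyoto, Dakar, Cairo, Minsk]
Visit Lagos; enqueue Sofia → queue [Dubai, Vilnius, Kyoto, Dakar, Cairo, Minsk, Sofia]
Visit Dubai; enqueue Bern → queue [Vilnius, Kyoto, Dakar, Cairo, Minsk, Sofia, Bern]
Visit Vilnius → queue [Kyoto, Dakar, Cairo, Minsk, Sofia, Bern]
Visit Kyoto → queue [Dakar, Cairo, Minsk, Sofia, Bern]
Visit Dakar → queue [Cairo, Minsk, Sofia, Bern]
Visit Cairo; enqueue Tokyo → queue [Minsk, Sofia, Bern, Tokyo]
Visit Minsk → queue [Sofia, Bern, Tokyo]
Visit Sofia → queue [Bern, Tokyo]
Visit Bern → queue [Tokyo]
Visit Tokyo → queue []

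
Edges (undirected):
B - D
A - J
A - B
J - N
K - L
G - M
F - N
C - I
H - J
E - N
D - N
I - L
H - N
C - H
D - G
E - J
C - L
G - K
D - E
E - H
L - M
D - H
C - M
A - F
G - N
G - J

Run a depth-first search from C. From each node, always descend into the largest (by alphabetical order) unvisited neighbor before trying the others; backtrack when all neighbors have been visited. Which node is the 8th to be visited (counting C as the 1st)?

Visit C
C → M
M → L
L → K
K → G
G → N
N → J
J → H
H → E
E → D
D → B
B → A
A → F
L → I

Visit order: C, M, L, K, G, N, J, H, E, D, B, A, F, I

H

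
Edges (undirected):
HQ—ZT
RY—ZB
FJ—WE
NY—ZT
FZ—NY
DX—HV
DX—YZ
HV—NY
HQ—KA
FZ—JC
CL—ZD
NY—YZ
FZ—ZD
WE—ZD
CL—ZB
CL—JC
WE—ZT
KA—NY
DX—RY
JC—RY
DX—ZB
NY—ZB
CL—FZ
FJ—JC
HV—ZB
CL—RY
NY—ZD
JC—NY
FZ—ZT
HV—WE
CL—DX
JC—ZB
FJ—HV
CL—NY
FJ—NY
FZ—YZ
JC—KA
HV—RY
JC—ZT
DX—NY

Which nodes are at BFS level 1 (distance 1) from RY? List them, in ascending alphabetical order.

CL, DX, HV, JC, ZB

Level 0: RY
Level 1: CL, DX, HV, JC, ZB
Level 2: FJ, FZ, KA, NY, WE, YZ, ZD, ZT
Level 3: HQ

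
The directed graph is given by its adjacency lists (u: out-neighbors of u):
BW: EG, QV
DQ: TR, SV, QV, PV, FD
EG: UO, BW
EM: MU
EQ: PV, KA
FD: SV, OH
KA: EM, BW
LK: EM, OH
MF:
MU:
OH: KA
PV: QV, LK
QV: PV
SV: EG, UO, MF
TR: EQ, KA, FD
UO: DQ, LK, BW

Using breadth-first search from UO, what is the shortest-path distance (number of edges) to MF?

Level 0: UO
Level 1: BW, DQ, LK
Level 2: EG, EM, FD, OH, PV, QV, SV, TR
Level 3: EQ, KA, MF, MU
MF first appears at level 3.

3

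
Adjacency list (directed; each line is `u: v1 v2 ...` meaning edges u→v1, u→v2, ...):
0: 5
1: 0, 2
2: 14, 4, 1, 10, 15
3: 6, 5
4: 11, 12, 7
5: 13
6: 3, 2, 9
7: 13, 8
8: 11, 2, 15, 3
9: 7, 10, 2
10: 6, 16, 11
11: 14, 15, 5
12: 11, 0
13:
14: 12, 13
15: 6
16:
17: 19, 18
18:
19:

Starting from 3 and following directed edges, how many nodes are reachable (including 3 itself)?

BFS from 3 visits: 3, 5, 6, 13, 2, 9, 1, 4, 10, 14, 15, 7, 0, 11, 12, 16, 8
Reachable nodes: 17 of 20 total.

17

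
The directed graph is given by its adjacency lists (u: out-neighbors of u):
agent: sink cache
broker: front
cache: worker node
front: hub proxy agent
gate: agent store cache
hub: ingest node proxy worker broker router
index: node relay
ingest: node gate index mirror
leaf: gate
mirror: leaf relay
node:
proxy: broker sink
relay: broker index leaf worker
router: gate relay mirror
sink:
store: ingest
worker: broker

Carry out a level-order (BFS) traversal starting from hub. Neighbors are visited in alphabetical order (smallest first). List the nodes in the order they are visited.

hub -> broker -> ingest -> node -> proxy -> router -> worker -> front -> gate -> index -> mirror -> sink -> relay -> agent -> cache -> store -> leaf

Visit hub; enqueue broker, ingest, node, proxy, router, worker → queue [broker, ingest, node, proxy, router, worker]
Visit broker; enqueue front → queue [ingest, node, proxy, router, worker, front]
Visit ingest; enqueue gate, index, mirror → queue [node, proxy, router, worker, front, gate, index, mirror]
Visit node → queue [proxy, router, worker, front, gate, index, mirror]
Visit proxy; enqueue sink → queue [router, worker, front, gate, index, mirror, sink]
Visit router; enqueue relay → queue [worker, front, gate, index, mirror, sink, relay]
Visit worker → queue [front, gate, index, mirror, sink, relay]
Visit front; enqueue agent → queue [gate, index, mirror, sink, relay, agent]
Visit gate; enqueue cache, store → queue [index, mirror, sink, relay, agent, cache, store]
Visit index → queue [mirror, sink, relay, agent, cache, store]
Visit mirror; enqueue leaf → queue [sink, relay, agent, cache, store, leaf]
Visit sink → queue [relay, agent, cache, store, leaf]
Visit relay → queue [agent, cache, store, leaf]
Visit agent → queue [cache, store, leaf]
Visit cache → queue [store, leaf]
Visit store → queue [leaf]
Visit leaf → queue []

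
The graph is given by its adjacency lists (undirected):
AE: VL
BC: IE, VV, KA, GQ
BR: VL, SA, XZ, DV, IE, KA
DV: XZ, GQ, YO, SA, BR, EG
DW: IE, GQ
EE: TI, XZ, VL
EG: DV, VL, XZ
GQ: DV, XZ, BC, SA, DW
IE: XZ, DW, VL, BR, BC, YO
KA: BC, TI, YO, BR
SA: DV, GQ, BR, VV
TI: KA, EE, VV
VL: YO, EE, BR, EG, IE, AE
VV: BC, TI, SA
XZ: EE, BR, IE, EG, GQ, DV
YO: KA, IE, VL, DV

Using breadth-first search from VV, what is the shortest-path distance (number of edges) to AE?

4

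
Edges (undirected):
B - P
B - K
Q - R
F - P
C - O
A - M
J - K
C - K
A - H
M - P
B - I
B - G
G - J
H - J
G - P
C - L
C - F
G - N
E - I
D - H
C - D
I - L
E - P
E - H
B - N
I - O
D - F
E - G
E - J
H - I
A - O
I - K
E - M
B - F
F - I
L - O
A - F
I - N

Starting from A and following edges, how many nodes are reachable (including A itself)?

BFS from A visits: A, O, M, H, F, L, I, C, P, E, J, D, B, N, K, G
Reachable nodes: 16 of 18 total.

16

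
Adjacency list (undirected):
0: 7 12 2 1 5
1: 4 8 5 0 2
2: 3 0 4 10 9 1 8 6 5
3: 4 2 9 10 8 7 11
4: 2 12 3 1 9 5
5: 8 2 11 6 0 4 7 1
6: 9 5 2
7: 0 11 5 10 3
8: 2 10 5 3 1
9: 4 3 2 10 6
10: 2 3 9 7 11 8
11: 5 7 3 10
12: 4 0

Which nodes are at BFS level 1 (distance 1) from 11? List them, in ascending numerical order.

3, 5, 7, 10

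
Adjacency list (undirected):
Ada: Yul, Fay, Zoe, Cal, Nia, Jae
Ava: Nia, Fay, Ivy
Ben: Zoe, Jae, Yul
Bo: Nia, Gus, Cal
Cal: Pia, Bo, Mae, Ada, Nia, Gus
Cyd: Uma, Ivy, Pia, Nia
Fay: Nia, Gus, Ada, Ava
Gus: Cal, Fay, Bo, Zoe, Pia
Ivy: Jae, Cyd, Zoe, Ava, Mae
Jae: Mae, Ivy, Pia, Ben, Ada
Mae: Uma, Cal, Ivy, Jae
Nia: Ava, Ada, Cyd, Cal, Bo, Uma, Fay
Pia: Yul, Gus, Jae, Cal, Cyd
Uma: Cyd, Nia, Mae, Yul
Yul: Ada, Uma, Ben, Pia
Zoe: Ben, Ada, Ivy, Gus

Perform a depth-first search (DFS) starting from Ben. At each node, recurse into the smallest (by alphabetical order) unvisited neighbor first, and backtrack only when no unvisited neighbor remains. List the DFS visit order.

Visit Ben
Ben → Jae
Jae → Ada
Ada → Cal
Cal → Bo
Bo → Gus
Gus → Fay
Fay → Ava
Ava → Ivy
Ivy → Cyd
Cyd → Nia
Nia → Uma
Uma → Mae
Uma → Yul
Yul → Pia
Ivy → Zoe

Ben -> Jae -> Ada -> Cal -> Bo -> Gus -> Fay -> Ava -> Ivy -> Cyd -> Nia -> Uma -> Mae -> Yul -> Pia -> Zoe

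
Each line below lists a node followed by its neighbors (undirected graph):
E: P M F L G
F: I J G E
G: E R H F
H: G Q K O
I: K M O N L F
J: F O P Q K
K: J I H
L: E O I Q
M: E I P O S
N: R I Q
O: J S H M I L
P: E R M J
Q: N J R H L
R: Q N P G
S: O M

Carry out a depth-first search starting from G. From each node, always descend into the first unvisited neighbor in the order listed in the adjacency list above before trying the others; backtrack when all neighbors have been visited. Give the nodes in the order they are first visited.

G → E → P → R → Q → N → I → K → J → F → O → S → M → H → L

Visit G
G → E
E → P
P → R
R → Q
Q → N
N → I
I → K
K → J
J → F
J → O
O → S
S → M
O → H
O → L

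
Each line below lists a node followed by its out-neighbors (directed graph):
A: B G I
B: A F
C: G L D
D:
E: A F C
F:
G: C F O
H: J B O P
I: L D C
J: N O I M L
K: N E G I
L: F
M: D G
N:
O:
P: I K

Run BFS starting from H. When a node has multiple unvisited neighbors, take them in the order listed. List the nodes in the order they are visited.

Visit H; enqueue J, B, O, P → queue [J, B, O, P]
Visit J; enqueue N, I, M, L → queue [B, O, P, N, I, M, L]
Visit B; enqueue A, F → queue [O, P, N, I, M, L, A, F]
Visit O → queue [P, N, I, M, L, A, F]
Visit P; enqueue K → queue [N, I, M, L, A, F, K]
Visit N → queue [I, M, L, A, F, K]
Visit I; enqueue D, C → queue [M, L, A, F, K, D, C]
Visit M; enqueue G → queue [L, A, F, K, D, C, G]
Visit L → queue [A, F, K, D, C, G]
Visit A → queue [F, K, D, C, G]
Visit F → queue [K, D, C, G]
Visit K; enqueue E → queue [D, C, G, E]
Visit D → queue [C, G, E]
Visit C → queue [G, E]
Visit G → queue [E]
Visit E → queue []

H, J, B, O, P, N, I, M, L, A, F, K, D, C, G, E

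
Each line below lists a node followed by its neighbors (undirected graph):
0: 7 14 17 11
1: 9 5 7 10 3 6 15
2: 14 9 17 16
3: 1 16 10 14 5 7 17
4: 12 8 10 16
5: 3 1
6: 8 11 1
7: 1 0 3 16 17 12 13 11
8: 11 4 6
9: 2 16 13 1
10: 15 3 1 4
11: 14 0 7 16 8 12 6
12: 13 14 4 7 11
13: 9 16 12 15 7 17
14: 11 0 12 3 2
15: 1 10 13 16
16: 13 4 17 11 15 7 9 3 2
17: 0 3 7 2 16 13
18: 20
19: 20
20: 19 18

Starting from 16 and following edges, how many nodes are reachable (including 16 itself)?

18

BFS from 16 visits: 16, 13, 4, 17, 11, 15, 7, 9, 3, 2, 12, 8, 10, 0, 14, 6, 1, 5
Reachable nodes: 18 of 21 total.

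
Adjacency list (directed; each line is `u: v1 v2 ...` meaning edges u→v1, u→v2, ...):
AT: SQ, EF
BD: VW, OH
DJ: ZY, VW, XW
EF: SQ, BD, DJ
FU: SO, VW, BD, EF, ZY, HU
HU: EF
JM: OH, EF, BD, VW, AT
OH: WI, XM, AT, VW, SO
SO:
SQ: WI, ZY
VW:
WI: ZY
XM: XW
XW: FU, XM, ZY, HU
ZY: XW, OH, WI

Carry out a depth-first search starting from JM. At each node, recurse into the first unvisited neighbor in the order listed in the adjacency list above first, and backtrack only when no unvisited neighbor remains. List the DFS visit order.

Visit JM
JM → OH
OH → WI
WI → ZY
ZY → XW
XW → FU
FU → SO
FU → VW
FU → BD
FU → EF
EF → SQ
EF → DJ
FU → HU
XW → XM
OH → AT

JM → OH → WI → ZY → XW → FU → SO → VW → BD → EF → SQ → DJ → HU → XM → AT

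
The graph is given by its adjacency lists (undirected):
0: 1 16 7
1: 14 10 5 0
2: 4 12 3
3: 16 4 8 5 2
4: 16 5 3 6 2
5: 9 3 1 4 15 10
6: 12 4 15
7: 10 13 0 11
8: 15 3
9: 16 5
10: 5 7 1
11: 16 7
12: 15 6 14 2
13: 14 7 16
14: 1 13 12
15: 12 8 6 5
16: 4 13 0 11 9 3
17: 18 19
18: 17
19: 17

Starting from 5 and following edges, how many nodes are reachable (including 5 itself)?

17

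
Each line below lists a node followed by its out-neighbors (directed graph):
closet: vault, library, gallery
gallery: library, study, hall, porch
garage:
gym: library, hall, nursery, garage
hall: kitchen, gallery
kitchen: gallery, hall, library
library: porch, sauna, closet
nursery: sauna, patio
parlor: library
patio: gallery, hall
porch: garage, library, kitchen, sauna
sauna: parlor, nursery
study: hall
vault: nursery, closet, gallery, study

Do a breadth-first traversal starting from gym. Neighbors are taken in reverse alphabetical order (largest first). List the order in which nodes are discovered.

gym -> nursery -> library -> hall -> garage -> sauna -> patio -> porch -> closet -> kitchen -> gallery -> parlor -> vault -> study

Visit gym; enqueue nursery, library, hall, garage → queue [nursery, library, hall, garage]
Visit nursery; enqueue sauna, patio → queue [library, hall, garage, sauna, patio]
Visit library; enqueue porch, closet → queue [hall, garage, sauna, patio, porch, closet]
Visit hall; enqueue kitchen, gallery → queue [garage, sauna, patio, porch, closet, kitchen, gallery]
Visit garage → queue [sauna, patio, porch, closet, kitchen, gallery]
Visit sauna; enqueue parlor → queue [patio, porch, closet, kitchen, gallery, parlor]
Visit patio → queue [porch, closet, kitchen, gallery, parlor]
Visit porch → queue [closet, kitchen, gallery, parlor]
Visit closet; enqueue vault → queue [kitchen, gallery, parlor, vault]
Visit kitchen → queue [gallery, parlor, vault]
Visit gallery; enqueue study → queue [parlor, vault, study]
Visit parlor → queue [vault, study]
Visit vault → queue [study]
Visit study → queue []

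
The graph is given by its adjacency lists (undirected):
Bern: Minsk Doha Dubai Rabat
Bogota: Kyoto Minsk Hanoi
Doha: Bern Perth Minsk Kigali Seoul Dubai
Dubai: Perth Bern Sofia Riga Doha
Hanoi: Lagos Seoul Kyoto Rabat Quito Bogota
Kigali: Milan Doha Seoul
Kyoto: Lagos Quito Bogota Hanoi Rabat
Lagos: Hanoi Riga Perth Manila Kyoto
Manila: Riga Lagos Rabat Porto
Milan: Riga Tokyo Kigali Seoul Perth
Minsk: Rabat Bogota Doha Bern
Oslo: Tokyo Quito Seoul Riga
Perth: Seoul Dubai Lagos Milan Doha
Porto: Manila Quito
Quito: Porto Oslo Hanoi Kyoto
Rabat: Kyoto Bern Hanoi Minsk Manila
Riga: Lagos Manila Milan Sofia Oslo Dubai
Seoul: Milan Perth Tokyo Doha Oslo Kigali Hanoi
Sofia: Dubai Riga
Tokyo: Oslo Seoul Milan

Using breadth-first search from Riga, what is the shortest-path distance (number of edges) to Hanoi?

2

Level 0: Riga
Level 1: Dubai, Lagos, Manila, Milan, Oslo, Sofia
Level 2: Bern, Doha, Hanoi, Kigali, Kyoto, Perth, Porto, Quito, Rabat, Seoul, Tokyo
Level 3: Bogota, Minsk
Hanoi first appears at level 2.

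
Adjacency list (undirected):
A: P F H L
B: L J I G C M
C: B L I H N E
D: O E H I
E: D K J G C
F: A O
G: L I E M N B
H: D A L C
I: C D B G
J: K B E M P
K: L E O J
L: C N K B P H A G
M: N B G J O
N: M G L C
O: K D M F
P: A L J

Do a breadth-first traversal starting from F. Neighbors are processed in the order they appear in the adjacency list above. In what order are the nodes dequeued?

F → A → O → P → H → L → K → D → M → J → C → N → B → G → E → I

Visit F; enqueue A, O → queue [A, O]
Visit A; enqueue P, H, L → queue [O, P, H, L]
Visit O; enqueue K, D, M → queue [P, H, L, K, D, M]
Visit P; enqueue J → queue [H, L, K, D, M, J]
Visit H; enqueue C → queue [L, K, D, M, J, C]
Visit L; enqueue N, B, G → queue [K, D, M, J, C, N, B, G]
Visit K; enqueue E → queue [D, M, J, C, N, B, G, E]
Visit D; enqueue I → queue [M, J, C, N, B, G, E, I]
Visit M → queue [J, C, N, B, G, E, I]
Visit J → queue [C, N, B, G, E, I]
Visit C → queue [N, B, G, E, I]
Visit N → queue [B, G, E, I]
Visit B → queue [G, E, I]
Visit G → queue [E, I]
Visit E → queue [I]
Visit I → queue []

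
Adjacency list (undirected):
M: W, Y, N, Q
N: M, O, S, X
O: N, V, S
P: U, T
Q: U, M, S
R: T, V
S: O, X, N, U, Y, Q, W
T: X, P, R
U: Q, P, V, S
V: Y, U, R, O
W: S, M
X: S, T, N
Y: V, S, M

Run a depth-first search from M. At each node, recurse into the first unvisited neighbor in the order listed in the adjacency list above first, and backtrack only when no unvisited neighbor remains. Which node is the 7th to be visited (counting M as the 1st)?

T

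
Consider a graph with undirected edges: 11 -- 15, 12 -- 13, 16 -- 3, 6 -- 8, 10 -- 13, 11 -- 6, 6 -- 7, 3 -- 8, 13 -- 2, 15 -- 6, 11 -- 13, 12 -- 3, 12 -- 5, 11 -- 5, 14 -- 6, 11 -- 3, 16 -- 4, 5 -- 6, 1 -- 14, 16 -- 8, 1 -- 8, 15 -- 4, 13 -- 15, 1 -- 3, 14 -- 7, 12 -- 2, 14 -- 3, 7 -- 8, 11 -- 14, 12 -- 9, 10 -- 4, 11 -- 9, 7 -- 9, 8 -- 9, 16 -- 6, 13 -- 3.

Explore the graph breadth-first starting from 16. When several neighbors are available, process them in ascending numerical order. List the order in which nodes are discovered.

Visit 16; enqueue 3, 4, 6, 8 → queue [3, 4, 6, 8]
Visit 3; enqueue 1, 11, 12, 13, 14 → queue [4, 6, 8, 1, 11, 12, 13, 14]
Visit 4; enqueue 10, 15 → queue [6, 8, 1, 11, 12, 13, 14, 10, 15]
Visit 6; enqueue 5, 7 → queue [8, 1, 11, 12, 13, 14, 10, 15, 5, 7]
Visit 8; enqueue 9 → queue [1, 11, 12, 13, 14, 10, 15, 5, 7, 9]
Visit 1 → queue [11, 12, 13, 14, 10, 15, 5, 7, 9]
Visit 11 → queue [12, 13, 14, 10, 15, 5, 7, 9]
Visit 12; enqueue 2 → queue [13, 14, 10, 15, 5, 7, 9, 2]
Visit 13 → queue [14, 10, 15, 5, 7, 9, 2]
Visit 14 → queue [10, 15, 5, 7, 9, 2]
Visit 10 → queue [15, 5, 7, 9, 2]
Visit 15 → queue [5, 7, 9, 2]
Visit 5 → queue [7, 9, 2]
Visit 7 → queue [9, 2]
Visit 9 → queue [2]
Visit 2 → queue []

16 3 4 6 8 1 11 12 13 14 10 15 5 7 9 2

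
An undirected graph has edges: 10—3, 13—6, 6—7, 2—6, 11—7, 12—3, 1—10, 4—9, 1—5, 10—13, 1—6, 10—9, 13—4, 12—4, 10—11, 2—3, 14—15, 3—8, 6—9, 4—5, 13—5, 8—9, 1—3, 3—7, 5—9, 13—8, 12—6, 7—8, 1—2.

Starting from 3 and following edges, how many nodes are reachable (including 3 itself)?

13

BFS from 3 visits: 3, 1, 2, 7, 8, 10, 12, 5, 6, 11, 9, 13, 4
Reachable nodes: 13 of 15 total.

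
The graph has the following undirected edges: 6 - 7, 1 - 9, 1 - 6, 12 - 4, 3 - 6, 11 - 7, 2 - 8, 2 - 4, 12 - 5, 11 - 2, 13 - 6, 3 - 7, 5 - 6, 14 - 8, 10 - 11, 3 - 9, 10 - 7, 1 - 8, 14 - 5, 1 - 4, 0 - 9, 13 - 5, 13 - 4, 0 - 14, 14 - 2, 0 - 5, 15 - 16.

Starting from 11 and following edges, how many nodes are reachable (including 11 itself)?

BFS from 11 visits: 11, 10, 7, 2, 6, 3, 14, 8, 4, 13, 5, 1, 9, 0, 12
Reachable nodes: 15 of 17 total.

15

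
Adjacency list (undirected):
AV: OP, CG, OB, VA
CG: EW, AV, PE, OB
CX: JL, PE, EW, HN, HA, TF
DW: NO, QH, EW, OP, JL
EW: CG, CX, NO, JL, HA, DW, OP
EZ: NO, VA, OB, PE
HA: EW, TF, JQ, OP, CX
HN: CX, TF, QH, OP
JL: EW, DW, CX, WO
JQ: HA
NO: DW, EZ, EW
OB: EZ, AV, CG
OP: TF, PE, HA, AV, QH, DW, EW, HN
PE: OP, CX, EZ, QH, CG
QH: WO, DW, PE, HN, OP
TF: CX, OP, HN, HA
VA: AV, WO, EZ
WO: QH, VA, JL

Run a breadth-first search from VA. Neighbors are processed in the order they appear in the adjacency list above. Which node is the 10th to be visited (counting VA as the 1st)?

Visit VA; enqueue AV, WO, EZ → queue [AV, WO, EZ]
Visit AV; enqueue OP, CG, OB → queue [WO, EZ, OP, CG, OB]
Visit WO; enqueue QH, JL → queue [EZ, OP, CG, OB, QH, JL]
Visit EZ; enqueue NO, PE → queue [OP, CG, OB, QH, JL, NO, PE]
Visit OP; enqueue TF, HA, DW, EW, HN → queue [CG, OB, QH, JL, NO, PE, TF, HA, DW, EW, HN]
Visit CG → queue [OB, QH, JL, NO, PE, TF, HA, DW, EW, HN]
Visit OB → queue [QH, JL, NO, PE, TF, HA, DW, EW, HN]
Visit QH → queue [JL, NO, PE, TF, HA, DW, EW, HN]
Visit JL; enqueue CX → queue [NO, PE, TF, HA, DW, EW, HN, CX]
Visit NO → queue [PE, TF, HA, DW, EW, HN, CX]
Visit PE → queue [TF, HA, DW, EW, HN, CX]
Visit TF → queue [HA, DW, EW, HN, CX]
Visit HA; enqueue JQ → queue [DW, EW, HN, CX, JQ]
Visit DW → queue [EW, HN, CX, JQ]
Visit EW → queue [HN, CX, JQ]
Visit HN → queue [CX, JQ]
Visit CX → queue [JQ]
Visit JQ → queue []

Visit order: VA, AV, WO, EZ, OP, CG, OB, QH, JL, NO, PE, TF, HA, DW, EW, HN, CX, JQ

NO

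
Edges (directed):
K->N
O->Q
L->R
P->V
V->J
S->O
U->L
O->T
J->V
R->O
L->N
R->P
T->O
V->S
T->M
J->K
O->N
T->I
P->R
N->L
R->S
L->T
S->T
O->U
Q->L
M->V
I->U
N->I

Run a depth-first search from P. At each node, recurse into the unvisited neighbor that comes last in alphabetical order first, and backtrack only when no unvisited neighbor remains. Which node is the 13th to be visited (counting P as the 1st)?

J

Visit P
P → V
V → S
S → T
T → O
O → U
U → L
L → R
L → N
N → I
O → Q
T → M
V → J
J → K

Visit order: P, V, S, T, O, U, L, R, N, I, Q, M, J, K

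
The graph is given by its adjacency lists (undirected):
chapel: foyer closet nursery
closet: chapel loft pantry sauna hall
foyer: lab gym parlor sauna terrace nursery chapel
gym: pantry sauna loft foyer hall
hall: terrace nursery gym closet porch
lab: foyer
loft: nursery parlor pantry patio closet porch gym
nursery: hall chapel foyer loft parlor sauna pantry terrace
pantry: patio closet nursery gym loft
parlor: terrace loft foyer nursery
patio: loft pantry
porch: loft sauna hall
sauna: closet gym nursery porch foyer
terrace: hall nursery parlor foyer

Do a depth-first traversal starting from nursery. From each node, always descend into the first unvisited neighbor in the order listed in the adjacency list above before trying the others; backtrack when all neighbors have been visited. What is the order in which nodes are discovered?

nursery -> hall -> terrace -> parlor -> loft -> pantry -> patio -> closet -> chapel -> foyer -> lab -> gym -> sauna -> porch

Visit nursery
nursery → hall
hall → terrace
terrace → parlor
parlor → loft
loft → pantry
pantry → patio
pantry → closet
closet → chapel
chapel → foyer
foyer → lab
foyer → gym
gym → sauna
sauna → porch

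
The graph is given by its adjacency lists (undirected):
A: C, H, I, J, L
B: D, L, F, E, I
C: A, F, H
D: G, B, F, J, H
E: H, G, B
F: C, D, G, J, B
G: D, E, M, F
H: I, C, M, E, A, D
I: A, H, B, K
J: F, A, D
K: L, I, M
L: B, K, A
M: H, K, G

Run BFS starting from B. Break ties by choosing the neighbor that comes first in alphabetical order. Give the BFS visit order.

Visit B; enqueue D, E, F, I, L → queue [D, E, F, I, L]
Visit D; enqueue G, H, J → queue [E, F, I, L, G, H, J]
Visit E → queue [F, I, L, G, H, J]
Visit F; enqueue C → queue [I, L, G, H, J, C]
Visit I; enqueue A, K → queue [L, G, H, J, C, A, K]
Visit L → queue [G, H, J, C, A, K]
Visit G; enqueue M → queue [H, J, C, A, K, M]
Visit H → queue [J, C, A, K, M]
Visit J → queue [C, A, K, M]
Visit C → queue [A, K, M]
Visit A → queue [K, M]
Visit K → queue [M]
Visit M → queue []

B, D, E, F, I, L, G, H, J, C, A, K, M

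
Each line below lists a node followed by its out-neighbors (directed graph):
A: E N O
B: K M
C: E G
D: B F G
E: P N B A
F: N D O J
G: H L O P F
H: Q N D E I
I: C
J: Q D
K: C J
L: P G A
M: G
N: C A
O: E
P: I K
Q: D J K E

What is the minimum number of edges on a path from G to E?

2

Level 0: G
Level 1: F, H, L, O, P
Level 2: A, D, E, I, J, K, N, Q
Level 3: B, C
Level 4: M
E first appears at level 2.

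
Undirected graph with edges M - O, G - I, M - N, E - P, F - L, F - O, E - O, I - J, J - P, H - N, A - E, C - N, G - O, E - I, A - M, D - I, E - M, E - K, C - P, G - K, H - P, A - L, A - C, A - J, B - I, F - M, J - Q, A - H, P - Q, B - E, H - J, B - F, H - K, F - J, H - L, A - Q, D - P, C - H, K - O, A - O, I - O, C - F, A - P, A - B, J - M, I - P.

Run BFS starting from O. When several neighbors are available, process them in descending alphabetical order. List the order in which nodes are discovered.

Visit O; enqueue M, K, I, G, F, E, A → queue [M, K, I, G, F, E, A]
Visit M; enqueue N, J → queue [K, I, G, F, E, A, N, J]
Visit K; enqueue H → queue [I, G, F, E, A, N, J, H]
Visit I; enqueue P, D, B → queue [G, F, E, A, N, J, H, P, D, B]
Visit G → queue [F, E, A, N, J, H, P, D, B]
Visit F; enqueue L, C → queue [E, A, N, J, H, P, D, B, L, C]
Visit E → queue [A, N, J, H, P, D, B, L, C]
Visit A; enqueue Q → queue [N, J, H, P, D, B, L, C, Q]
Visit N → queue [J, H, P, D, B, L, C, Q]
Visit J → queue [H, P, D, B, L, C, Q]
Visit H → queue [P, D, B, L, C, Q]
Visit P → queue [D, B, L, C, Q]
Visit D → queue [B, L, C, Q]
Visit B → queue [L, C, Q]
Visit L → queue [C, Q]
Visit C → queue [Q]
Visit Q → queue []

O -> M -> K -> I -> G -> F -> E -> A -> N -> J -> H -> P -> D -> B -> L -> C -> Q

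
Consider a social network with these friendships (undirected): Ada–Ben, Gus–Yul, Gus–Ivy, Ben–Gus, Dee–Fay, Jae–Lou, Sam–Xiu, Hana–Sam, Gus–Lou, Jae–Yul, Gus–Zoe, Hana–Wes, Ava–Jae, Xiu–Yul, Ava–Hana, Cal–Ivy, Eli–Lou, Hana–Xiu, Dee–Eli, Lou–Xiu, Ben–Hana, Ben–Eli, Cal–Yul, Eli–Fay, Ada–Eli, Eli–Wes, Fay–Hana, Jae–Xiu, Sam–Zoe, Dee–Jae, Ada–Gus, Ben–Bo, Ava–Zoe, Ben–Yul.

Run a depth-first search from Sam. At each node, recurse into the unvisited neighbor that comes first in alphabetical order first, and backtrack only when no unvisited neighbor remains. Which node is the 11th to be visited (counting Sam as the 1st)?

Visit Sam
Sam → Hana
Hana → Ava
Ava → Jae
Jae → Dee
Dee → Eli
Eli → Ada
Ada → Ben
Ben → Bo
Ben → Gus
Gus → Ivy
Ivy → Cal
Cal → Yul
Yul → Xiu
Xiu → Lou
Gus → Zoe
Eli → Fay
Eli → Wes

Visit order: Sam, Hana, Ava, Jae, Dee, Eli, Ada, Ben, Bo, Gus, Ivy, Cal, Yul, Xiu, Lou, Zoe, Fay, Wes

Ivy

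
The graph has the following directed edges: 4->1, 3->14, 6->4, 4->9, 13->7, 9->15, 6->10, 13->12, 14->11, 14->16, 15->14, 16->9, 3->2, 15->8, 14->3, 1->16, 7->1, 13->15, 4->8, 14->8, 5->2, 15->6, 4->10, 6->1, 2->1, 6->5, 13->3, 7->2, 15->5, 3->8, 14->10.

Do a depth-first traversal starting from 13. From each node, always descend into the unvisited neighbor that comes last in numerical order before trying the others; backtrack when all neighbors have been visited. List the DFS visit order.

Visit 13
13 → 15
15 → 14
14 → 16
16 → 9
14 → 11
14 → 10
14 → 8
14 → 3
3 → 2
2 → 1
15 → 6
6 → 5
6 → 4
13 → 12
13 → 7

13 → 15 → 14 → 16 → 9 → 11 → 10 → 8 → 3 → 2 → 1 → 6 → 5 → 4 → 12 → 7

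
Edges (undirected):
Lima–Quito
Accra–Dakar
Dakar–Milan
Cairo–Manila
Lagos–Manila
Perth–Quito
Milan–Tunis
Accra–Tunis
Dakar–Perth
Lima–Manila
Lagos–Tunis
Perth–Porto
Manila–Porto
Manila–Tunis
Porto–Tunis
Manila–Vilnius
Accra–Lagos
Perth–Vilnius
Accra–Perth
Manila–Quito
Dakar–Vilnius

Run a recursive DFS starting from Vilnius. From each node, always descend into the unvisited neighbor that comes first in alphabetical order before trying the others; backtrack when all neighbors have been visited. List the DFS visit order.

Visit Vilnius
Vilnius → Dakar
Dakar → Accra
Accra → Lagos
Lagos → Manila
Manila → Cairo
Manila → Lima
Lima → Quito
Quito → Perth
Perth → Porto
Porto → Tunis
Tunis → Milan

Vilnius Dakar Accra Lagos Manila Cairo Lima Quito Perth Porto Tunis Milan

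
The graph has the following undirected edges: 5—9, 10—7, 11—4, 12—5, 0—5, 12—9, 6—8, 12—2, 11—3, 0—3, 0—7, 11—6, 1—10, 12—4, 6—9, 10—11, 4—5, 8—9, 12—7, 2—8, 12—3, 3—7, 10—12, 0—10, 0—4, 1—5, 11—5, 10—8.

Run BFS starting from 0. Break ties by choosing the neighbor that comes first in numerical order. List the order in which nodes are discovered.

0 3 4 5 7 10 11 12 1 9 8 6 2

Visit 0; enqueue 3, 4, 5, 7, 10 → queue [3, 4, 5, 7, 10]
Visit 3; enqueue 11, 12 → queue [4, 5, 7, 10, 11, 12]
Visit 4 → queue [5, 7, 10, 11, 12]
Visit 5; enqueue 1, 9 → queue [7, 10, 11, 12, 1, 9]
Visit 7 → queue [10, 11, 12, 1, 9]
Visit 10; enqueue 8 → queue [11, 12, 1, 9, 8]
Visit 11; enqueue 6 → queue [12, 1, 9, 8, 6]
Visit 12; enqueue 2 → queue [1, 9, 8, 6, 2]
Visit 1 → queue [9, 8, 6, 2]
Visit 9 → queue [8, 6, 2]
Visit 8 → queue [6, 2]
Visit 6 → queue [2]
Visit 2 → queue []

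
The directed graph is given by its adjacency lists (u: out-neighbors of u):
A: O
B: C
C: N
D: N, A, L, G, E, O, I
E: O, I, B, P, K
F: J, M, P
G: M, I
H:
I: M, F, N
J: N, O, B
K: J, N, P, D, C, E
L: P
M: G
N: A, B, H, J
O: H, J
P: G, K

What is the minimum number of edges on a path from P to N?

2

Level 0: P
Level 1: G, K
Level 2: C, D, E, I, J, M, N
Level 3: A, B, F, H, L, O
N first appears at level 2.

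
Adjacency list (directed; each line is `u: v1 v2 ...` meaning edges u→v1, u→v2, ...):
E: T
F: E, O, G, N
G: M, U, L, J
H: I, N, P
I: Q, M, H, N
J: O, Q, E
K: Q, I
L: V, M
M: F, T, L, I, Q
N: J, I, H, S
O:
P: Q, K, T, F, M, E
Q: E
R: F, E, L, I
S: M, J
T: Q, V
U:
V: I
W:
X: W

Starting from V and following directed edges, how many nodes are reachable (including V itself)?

BFS from V visits: V, I, H, M, N, Q, P, F, L, T, J, S, E, K, G, O, U
Reachable nodes: 17 of 20 total.

17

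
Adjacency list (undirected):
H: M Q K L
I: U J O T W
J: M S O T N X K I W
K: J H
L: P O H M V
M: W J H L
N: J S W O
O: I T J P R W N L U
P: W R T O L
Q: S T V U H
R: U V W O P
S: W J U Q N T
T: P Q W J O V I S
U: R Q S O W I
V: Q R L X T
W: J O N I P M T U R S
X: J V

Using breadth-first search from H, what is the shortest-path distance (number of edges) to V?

2

Level 0: H
Level 1: K, L, M, Q
Level 2: J, O, P, S, T, U, V, W
Level 3: I, N, R, X
V first appears at level 2.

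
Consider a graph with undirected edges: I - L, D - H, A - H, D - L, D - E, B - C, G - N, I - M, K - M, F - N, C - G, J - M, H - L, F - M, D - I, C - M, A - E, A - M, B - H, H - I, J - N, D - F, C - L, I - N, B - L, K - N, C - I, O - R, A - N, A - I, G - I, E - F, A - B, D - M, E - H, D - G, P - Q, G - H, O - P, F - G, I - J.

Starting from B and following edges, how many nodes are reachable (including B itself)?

14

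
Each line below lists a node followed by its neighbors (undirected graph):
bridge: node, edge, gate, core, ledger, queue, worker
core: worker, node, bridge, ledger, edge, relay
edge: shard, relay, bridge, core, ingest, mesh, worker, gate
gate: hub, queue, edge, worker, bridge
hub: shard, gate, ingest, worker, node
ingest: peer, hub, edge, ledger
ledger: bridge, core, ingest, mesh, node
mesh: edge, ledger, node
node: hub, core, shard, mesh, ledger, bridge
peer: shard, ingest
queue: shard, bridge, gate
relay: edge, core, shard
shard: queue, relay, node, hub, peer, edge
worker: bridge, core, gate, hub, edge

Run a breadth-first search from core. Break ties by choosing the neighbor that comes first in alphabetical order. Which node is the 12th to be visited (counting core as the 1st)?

shard

Visit core; enqueue bridge, edge, ledger, node, relay, worker → queue [bridge, edge, ledger, node, relay, worker]
Visit bridge; enqueue gate, queue → queue [edge, ledger, node, relay, worker, gate, queue]
Visit edge; enqueue ingest, mesh, shard → queue [ledger, node, relay, worker, gate, queue, ingest, mesh, shard]
Visit ledger → queue [node, relay, worker, gate, queue, ingest, mesh, shard]
Visit node; enqueue hub → queue [relay, worker, gate, queue, ingest, mesh, shard, hub]
Visit relay → queue [worker, gate, queue, ingest, mesh, shard, hub]
Visit worker → queue [gate, queue, ingest, mesh, shard, hub]
Visit gate → queue [queue, ingest, mesh, shard, hub]
Visit queue → queue [ingest, mesh, shard, hub]
Visit ingest; enqueue peer → queue [mesh, shard, hub, peer]
Visit mesh → queue [shard, hub, peer]
Visit shard → queue [hub, peer]
Visit hub → queue [peer]
Visit peer → queue []

Visit order: core, bridge, edge, ledger, node, relay, worker, gate, queue, ingest, mesh, shard, hub, peer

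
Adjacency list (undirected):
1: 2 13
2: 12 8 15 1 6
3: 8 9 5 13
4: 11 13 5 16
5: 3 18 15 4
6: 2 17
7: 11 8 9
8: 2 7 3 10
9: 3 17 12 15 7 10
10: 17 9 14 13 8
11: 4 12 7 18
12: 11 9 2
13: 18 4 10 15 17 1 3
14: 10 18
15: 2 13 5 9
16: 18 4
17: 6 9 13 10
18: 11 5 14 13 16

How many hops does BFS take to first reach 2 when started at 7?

Level 0: 7
Level 1: 8, 9, 11
Level 2: 2, 3, 4, 10, 12, 15, 17, 18
Level 3: 1, 5, 6, 13, 14, 16
2 first appears at level 2.

2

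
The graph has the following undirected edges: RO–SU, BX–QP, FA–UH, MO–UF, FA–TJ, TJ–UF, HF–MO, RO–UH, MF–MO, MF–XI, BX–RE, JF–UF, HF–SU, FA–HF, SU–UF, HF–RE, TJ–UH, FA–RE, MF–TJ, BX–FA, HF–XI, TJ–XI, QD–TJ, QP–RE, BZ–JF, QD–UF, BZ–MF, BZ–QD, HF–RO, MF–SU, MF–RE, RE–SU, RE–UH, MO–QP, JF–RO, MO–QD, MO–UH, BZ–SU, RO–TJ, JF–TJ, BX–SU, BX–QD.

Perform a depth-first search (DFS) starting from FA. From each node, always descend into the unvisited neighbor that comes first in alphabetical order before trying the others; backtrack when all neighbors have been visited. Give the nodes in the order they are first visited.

FA → BX → QD → BZ → JF → RO → HF → MO → MF → RE → QP → SU → UF → TJ → UH → XI

Visit FA
FA → BX
BX → QD
QD → BZ
BZ → JF
JF → RO
RO → HF
HF → MO
MO → MF
MF → RE
RE → QP
RE → SU
SU → UF
UF → TJ
TJ → UH
TJ → XI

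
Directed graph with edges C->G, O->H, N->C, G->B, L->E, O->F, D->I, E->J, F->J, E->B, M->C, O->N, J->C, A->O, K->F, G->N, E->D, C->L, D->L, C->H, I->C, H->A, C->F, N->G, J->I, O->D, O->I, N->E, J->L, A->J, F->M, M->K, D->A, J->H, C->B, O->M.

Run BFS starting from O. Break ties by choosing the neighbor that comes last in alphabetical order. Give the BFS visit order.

O -> N -> M -> I -> H -> F -> D -> G -> E -> C -> K -> A -> J -> L -> B

Visit O; enqueue N, M, I, H, F, D → queue [N, M, I, H, F, D]
Visit N; enqueue G, E, C → queue [M, I, H, F, D, G, E, C]
Visit M; enqueue K → queue [I, H, F, D, G, E, C, K]
Visit I → queue [H, F, D, G, E, C, K]
Visit H; enqueue A → queue [F, D, G, E, C, K, A]
Visit F; enqueue J → queue [D, G, E, C, K, A, J]
Visit D; enqueue L → queue [G, E, C, K, A, J, L]
Visit G; enqueue B → queue [E, C, K, A, J, L, B]
Visit E → queue [C, K, A, J, L, B]
Visit C → queue [K, A, J, L, B]
Visit K → queue [A, J, L, B]
Visit A → queue [J, L, B]
Visit J → queue [L, B]
Visit L → queue [B]
Visit B → queue []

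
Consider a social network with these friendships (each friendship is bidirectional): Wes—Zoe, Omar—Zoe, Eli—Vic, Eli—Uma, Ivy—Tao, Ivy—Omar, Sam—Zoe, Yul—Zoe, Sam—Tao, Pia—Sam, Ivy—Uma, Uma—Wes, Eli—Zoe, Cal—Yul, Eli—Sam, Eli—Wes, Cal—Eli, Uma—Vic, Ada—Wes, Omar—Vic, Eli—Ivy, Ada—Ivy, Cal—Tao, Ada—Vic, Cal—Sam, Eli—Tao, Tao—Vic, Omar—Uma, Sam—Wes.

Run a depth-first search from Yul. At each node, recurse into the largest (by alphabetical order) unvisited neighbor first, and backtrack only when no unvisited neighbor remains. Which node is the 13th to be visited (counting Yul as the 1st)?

Cal

Visit Yul
Yul → Zoe
Zoe → Wes
Wes → Uma
Uma → Vic
Vic → Tao
Tao → Sam
Sam → Pia
Sam → Eli
Eli → Ivy
Ivy → Omar
Ivy → Ada
Eli → Cal

Visit order: Yul, Zoe, Wes, Uma, Vic, Tao, Sam, Pia, Eli, Ivy, Omar, Ada, Cal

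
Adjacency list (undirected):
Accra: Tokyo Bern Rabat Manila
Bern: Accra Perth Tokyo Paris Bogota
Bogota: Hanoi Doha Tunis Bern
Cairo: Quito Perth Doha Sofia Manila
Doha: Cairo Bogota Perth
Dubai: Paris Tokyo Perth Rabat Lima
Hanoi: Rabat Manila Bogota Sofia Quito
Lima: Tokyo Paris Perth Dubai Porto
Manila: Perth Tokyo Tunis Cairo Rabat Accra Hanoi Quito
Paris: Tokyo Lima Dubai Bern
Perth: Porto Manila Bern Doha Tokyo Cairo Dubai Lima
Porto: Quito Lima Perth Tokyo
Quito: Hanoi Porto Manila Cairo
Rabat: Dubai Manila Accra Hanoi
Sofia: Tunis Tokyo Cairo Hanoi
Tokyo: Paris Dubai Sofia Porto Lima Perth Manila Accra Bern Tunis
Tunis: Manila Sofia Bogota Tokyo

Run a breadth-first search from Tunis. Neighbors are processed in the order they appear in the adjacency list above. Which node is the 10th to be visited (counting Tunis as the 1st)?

Hanoi

Visit Tunis; enqueue Manila, Sofia, Bogota, Tokyo → queue [Manila, Sofia, Bogota, Tokyo]
Visit Manila; enqueue Perth, Cairo, Rabat, Accra, Hanoi, Quito → queue [Sofia, Bogota, Tokyo, Perth, Cairo, Rabat, Accra, Hanoi, Quito]
Visit Sofia → queue [Bogota, Tokyo, Perth, Cairo, Rabat, Accra, Hanoi, Quito]
Visit Bogota; enqueue Doha, Bern → queue [Tokyo, Perth, Cairo, Rabat, Accra, Hanoi, Quito, Doha, Bern]
Visit Tokyo; enqueue Paris, Dubai, Porto, Lima → queue [Perth, Cairo, Rabat, Accra, Hanoi, Quito, Doha, Bern, Paris, Dubai, Porto, Lima]
Visit Perth → queue [Cairo, Rabat, Accra, Hanoi, Quito, Doha, Bern, Paris, Dubai, Porto, Lima]
Visit Cairo → queue [Rabat, Accra, Hanoi, Quito, Doha, Bern, Paris, Dubai, Porto, Lima]
Visit Rabat → queue [Accra, Hanoi, Quito, Doha, Bern, Paris, Dubai, Porto, Lima]
Visit Accra → queue [Hanoi, Quito, Doha, Bern, Paris, Dubai, Porto, Lima]
Visit Hanoi → queue [Quito, Doha, Bern, Paris, Dubai, Porto, Lima]
Visit Quito → queue [Doha, Bern, Paris, Dubai, Porto, Lima]
Visit Doha → queue [Bern, Paris, Dubai, Porto, Lima]
Visit Bern → queue [Paris, Dubai, Porto, Lima]
Visit Paris → queue [Dubai, Porto, Lima]
Visit Dubai → queue [Porto, Lima]
Visit Porto → queue [Lima]
Visit Lima → queue []

Visit order: Tunis, Manila, Sofia, Bogota, Tokyo, Perth, Cairo, Rabat, Accra, Hanoi, Quito, Doha, Bern, Paris, Dubai, Porto, Lima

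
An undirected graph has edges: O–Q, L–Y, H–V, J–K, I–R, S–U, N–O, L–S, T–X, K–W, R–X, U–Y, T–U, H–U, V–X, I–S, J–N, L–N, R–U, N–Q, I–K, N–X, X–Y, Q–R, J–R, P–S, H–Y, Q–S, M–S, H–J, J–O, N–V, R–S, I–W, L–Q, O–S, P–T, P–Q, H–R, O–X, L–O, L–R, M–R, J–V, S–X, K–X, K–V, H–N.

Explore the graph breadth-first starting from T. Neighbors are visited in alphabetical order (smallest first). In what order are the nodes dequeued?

Visit T; enqueue P, U, X → queue [P, U, X]
Visit P; enqueue Q, S → queue [U, X, Q, S]
Visit U; enqueue H, R, Y → queue [X, Q, S, H, R, Y]
Visit X; enqueue K, N, O, V → queue [Q, S, H, R, Y, K, N, O, V]
Visit Q; enqueue L → queue [S, H, R, Y, K, N, O, V, L]
Visit S; enqueue I, M → queue [H, R, Y, K, N, O, V, L, I, M]
Visit H; enqueue J → queue [R, Y, K, N, O, V, L, I, M, J]
Visit R → queue [Y, K, N, O, V, L, I, M, J]
Visit Y → queue [K, N, O, V, L, I, M, J]
Visit K; enqueue W → queue [N, O, V, L, I, M, J, W]
Visit N → queue [O, V, L, I, M, J, W]
Visit O → queue [V, L, I, M, J, W]
Visit V → queue [L, I, M, J, W]
Visit L → queue [I, M, J, W]
Visit I → queue [M, J, W]
Visit M → queue [J, W]
Visit J → queue [W]
Visit W → queue []

T, P, U, X, Q, S, H, R, Y, K, N, O, V, L, I, M, J, W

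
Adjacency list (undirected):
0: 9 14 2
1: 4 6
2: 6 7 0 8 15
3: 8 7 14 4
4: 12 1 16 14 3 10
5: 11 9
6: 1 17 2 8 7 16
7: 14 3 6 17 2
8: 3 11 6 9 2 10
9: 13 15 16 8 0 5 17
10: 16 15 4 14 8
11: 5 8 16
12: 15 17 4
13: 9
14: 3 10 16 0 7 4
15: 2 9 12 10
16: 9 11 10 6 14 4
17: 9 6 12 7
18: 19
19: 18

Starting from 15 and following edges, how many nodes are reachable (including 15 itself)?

18

BFS from 15 visits: 15, 2, 9, 12, 10, 6, 7, 0, 8, 13, 16, 5, 17, 4, 14, 1, 3, 11
Reachable nodes: 18 of 20 total.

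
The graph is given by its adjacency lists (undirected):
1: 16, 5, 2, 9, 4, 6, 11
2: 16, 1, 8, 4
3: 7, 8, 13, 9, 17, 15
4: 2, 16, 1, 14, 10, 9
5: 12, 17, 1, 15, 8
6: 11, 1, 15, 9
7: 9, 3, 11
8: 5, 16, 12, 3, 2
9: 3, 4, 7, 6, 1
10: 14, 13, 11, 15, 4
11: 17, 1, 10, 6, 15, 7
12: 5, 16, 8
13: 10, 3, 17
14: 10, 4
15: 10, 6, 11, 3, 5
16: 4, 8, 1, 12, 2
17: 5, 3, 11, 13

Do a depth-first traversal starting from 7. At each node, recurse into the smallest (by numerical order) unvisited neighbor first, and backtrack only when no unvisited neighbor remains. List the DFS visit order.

7, 3, 8, 2, 1, 4, 9, 6, 11, 10, 13, 17, 5, 12, 16, 15, 14

Visit 7
7 → 3
3 → 8
8 → 2
2 → 1
1 → 4
4 → 9
9 → 6
6 → 11
11 → 10
10 → 13
13 → 17
17 → 5
5 → 12
12 → 16
5 → 15
10 → 14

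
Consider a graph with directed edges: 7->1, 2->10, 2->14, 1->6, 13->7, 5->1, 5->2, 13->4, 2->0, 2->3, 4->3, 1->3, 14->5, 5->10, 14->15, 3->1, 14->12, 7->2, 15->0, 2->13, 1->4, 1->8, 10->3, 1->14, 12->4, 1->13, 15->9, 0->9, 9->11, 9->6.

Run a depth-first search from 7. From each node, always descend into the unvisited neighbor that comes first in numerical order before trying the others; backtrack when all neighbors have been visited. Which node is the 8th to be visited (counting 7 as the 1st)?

Visit 7
7 → 1
1 → 3
1 → 4
1 → 6
1 → 8
1 → 13
1 → 14
14 → 5
5 → 2
2 → 0
0 → 9
9 → 11
2 → 10
14 → 12
14 → 15

Visit order: 7, 1, 3, 4, 6, 8, 13, 14, 5, 2, 0, 9, 11, 10, 12, 15

14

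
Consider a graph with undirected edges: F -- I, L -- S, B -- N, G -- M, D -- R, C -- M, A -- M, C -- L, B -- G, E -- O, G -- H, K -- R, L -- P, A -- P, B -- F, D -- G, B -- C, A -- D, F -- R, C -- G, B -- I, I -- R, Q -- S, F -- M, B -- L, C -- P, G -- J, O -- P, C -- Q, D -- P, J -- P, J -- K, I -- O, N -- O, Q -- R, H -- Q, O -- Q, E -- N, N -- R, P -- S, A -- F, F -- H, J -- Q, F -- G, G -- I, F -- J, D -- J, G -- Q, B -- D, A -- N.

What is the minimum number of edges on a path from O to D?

2

Level 0: O
Level 1: E, I, N, P, Q
Level 2: A, B, C, D, F, G, H, J, L, R, S
Level 3: K, M
D first appears at level 2.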